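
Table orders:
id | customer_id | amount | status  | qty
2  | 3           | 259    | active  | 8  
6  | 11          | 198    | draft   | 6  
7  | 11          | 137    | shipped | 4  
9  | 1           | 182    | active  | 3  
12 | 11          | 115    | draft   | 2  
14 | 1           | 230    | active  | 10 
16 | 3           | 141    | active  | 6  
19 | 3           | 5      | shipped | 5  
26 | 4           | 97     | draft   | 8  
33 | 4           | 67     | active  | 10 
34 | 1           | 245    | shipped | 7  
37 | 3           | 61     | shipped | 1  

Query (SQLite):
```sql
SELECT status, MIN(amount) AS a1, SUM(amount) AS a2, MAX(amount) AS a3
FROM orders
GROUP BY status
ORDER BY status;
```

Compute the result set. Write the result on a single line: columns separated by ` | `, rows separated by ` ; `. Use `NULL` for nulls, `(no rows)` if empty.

Group orders by status.
Per group compute: MIN(amount), SUM(amount), MAX(amount).
  active: ids {2, 9, 14, 16, 33} → MIN(amount)=67, SUM(amount)=879, MAX(amount)=259
  draft: ids {6, 12, 26} → MIN(amount)=97, SUM(amount)=410, MAX(amount)=198
  shipped: ids {7, 19, 34, 37} → MIN(amount)=5, SUM(amount)=448, MAX(amount)=245

active | 67 | 879 | 259 ; draft | 97 | 410 | 198 ; shipped | 5 | 448 | 245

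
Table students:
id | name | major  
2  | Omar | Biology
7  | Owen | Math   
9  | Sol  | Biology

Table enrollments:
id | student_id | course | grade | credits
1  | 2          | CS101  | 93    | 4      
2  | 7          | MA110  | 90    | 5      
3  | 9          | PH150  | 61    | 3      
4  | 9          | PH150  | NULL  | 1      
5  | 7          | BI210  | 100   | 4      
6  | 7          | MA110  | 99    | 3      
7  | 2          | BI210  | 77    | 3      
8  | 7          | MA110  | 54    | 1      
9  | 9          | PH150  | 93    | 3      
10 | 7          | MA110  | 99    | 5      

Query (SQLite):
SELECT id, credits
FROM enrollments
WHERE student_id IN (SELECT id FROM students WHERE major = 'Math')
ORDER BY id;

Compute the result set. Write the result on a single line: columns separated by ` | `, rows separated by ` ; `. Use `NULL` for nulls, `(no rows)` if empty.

2 | 5 ; 5 | 4 ; 6 | 3 ; 8 | 1 ; 10 | 5

Inner query: students.id where major = 'Math'.
Outer: keep enrollments rows whose student_id is in that set.
Inner query → {7}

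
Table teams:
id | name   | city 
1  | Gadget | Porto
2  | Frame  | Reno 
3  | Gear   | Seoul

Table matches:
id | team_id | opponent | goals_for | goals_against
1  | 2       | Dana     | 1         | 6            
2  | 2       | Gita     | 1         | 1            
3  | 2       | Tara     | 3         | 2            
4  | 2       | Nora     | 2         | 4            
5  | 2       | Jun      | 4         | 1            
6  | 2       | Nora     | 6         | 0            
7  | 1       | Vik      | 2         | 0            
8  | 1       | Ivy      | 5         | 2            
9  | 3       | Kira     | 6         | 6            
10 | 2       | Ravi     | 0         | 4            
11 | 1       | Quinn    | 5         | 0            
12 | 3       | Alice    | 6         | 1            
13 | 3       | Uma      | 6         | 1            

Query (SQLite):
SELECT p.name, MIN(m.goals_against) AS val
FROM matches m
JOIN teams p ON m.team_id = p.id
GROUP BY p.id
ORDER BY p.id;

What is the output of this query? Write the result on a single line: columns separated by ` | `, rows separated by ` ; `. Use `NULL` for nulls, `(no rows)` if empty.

Join each matches row to its teams via team_id.
Group joined rows by teams.id; compute MIN(m.goals_against) per group.
  1: ids {7, 8, 11} → MIN(m.goals_against)=0
  2: ids {1, 2, 3, 4, 5, 6, 10} → MIN(m.goals_against)=0
  3: ids {9, 12, 13} → MIN(m.goals_against)=1

Gadget | 0 ; Frame | 0 ; Gear | 1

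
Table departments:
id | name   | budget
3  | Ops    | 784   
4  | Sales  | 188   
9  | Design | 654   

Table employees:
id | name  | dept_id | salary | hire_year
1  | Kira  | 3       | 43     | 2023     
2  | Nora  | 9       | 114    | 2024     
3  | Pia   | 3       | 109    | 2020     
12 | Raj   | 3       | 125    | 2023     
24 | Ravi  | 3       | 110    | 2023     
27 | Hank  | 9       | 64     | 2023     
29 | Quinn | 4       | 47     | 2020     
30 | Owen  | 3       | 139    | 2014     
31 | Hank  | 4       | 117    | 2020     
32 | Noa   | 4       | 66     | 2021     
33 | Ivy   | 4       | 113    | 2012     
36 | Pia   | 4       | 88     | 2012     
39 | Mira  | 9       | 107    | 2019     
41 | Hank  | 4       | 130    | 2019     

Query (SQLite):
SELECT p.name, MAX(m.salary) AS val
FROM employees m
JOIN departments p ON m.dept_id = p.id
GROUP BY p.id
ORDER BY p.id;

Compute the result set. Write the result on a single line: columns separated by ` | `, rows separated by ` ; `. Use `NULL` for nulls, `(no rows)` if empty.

Join each employees row to its departments via dept_id.
Group joined rows by departments.id; compute MAX(m.salary) per group.
  3: ids {1, 3, 12, 24, 30} → MAX(m.salary)=139
  4: ids {29, 31, 32, 33, 36, 41} → MAX(m.salary)=130
  9: ids {2, 27, 39} → MAX(m.salary)=114

Ops | 139 ; Sales | 130 ; Design | 114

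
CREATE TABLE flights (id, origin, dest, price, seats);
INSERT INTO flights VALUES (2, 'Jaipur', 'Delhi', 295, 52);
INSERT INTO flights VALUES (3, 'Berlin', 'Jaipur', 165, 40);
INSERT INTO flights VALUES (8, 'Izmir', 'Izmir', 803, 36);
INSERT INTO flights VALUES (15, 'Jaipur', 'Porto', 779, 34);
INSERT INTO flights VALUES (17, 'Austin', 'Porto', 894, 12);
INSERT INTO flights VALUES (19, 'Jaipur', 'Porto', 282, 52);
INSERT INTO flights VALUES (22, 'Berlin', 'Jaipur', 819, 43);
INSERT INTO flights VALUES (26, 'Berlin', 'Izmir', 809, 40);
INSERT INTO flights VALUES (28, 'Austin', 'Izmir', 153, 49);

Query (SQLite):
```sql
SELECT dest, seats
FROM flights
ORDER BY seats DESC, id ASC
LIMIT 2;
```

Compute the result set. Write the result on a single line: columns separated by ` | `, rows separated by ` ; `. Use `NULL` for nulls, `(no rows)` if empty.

Sort by seats desc, tiebreak id asc: (52, id=2), (52, id=19), (49, id=28), (43, id=22), (40, id=3) …. Take first 2.

Delhi | 52 ; Porto | 52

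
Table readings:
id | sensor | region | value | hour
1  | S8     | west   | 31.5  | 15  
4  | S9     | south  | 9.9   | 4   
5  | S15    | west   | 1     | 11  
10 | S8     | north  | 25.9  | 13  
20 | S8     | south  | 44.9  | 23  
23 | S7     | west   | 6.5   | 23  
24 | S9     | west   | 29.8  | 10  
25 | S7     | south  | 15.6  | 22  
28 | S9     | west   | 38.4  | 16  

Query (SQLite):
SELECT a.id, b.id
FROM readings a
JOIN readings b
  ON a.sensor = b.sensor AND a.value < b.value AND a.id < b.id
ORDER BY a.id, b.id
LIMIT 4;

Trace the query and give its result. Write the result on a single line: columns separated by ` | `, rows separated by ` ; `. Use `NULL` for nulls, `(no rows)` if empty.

1 | 20 ; 4 | 24 ; 4 | 28 ; 10 | 20

Pairs (a,b) with same sensor, a.value < b.value, a.id < b.id.
sensor groups: S15:{5} S7:{23,25} S8:{1,10,20} S9:{4,24,28}
Ordered by (a.id, b.id); first 4.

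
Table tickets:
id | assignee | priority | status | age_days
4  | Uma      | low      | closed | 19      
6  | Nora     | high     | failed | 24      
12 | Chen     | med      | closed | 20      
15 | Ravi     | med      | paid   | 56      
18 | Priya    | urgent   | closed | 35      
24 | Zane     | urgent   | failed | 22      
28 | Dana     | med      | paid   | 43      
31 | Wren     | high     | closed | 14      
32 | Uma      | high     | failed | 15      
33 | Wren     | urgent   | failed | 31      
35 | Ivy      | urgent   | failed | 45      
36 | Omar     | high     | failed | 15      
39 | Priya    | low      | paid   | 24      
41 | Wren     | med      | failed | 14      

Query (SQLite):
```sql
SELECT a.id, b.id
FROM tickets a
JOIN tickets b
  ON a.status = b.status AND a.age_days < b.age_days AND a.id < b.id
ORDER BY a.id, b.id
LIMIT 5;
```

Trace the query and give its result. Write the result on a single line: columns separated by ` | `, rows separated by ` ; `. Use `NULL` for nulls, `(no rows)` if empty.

4 | 12 ; 4 | 18 ; 6 | 33 ; 6 | 35 ; 12 | 18

Pairs (a,b) with same status, a.age_days < b.age_days, a.id < b.id.
status groups: closed:{4,12,18,31} failed:{6,24,32,33,35,36,41} paid:{15,28,39}
Ordered by (a.id, b.id); first 5.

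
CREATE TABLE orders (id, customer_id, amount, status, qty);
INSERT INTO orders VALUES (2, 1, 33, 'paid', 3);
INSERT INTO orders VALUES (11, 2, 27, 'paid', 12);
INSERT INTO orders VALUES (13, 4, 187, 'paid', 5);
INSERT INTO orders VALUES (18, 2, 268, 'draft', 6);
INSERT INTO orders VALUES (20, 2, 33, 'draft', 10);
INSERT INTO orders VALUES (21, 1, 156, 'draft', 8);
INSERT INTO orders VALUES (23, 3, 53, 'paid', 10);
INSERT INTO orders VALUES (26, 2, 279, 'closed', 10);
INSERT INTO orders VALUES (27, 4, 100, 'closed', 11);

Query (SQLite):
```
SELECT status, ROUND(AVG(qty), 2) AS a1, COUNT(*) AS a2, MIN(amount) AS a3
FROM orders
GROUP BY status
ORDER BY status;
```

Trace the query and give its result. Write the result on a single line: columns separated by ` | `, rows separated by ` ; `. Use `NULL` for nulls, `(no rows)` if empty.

closed | 10.5 | 2 | 100 ; draft | 8 | 3 | 33 ; paid | 7.5 | 4 | 27

Group orders by status.
Per group compute: ROUND(AVG(qty), 2), COUNT(*), MIN(amount).
  closed: ids {26, 27} → ROUND(AVG(qty), 2)=10.5, COUNT(*)=2, MIN(amount)=100
  draft: ids {18, 20, 21} → ROUND(AVG(qty), 2)=8, COUNT(*)=3, MIN(amount)=33
  paid: ids {2, 11, 13, 23} → ROUND(AVG(qty), 2)=7.5, COUNT(*)=4, MIN(amount)=27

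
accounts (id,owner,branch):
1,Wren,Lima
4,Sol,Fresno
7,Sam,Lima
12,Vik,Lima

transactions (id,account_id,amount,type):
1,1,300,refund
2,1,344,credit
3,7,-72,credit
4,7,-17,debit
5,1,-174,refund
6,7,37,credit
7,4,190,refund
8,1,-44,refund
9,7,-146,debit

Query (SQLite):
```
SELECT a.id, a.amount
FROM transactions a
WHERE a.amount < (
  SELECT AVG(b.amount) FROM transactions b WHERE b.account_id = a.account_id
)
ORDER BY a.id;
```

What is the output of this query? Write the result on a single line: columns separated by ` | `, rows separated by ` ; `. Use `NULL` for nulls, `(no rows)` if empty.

3 | -72 ; 5 | -174 ; 8 | -44 ; 9 | -146

For each transactions row a, compute AVG(amount) over rows sharing a.account_id.
Keep row a if a.amount < that per-group AVG.
  account_id=1: AVG(amount) = 106.5
  account_id=4: AVG(amount) = 190.0
  account_id=7: AVG(amount) = -49.5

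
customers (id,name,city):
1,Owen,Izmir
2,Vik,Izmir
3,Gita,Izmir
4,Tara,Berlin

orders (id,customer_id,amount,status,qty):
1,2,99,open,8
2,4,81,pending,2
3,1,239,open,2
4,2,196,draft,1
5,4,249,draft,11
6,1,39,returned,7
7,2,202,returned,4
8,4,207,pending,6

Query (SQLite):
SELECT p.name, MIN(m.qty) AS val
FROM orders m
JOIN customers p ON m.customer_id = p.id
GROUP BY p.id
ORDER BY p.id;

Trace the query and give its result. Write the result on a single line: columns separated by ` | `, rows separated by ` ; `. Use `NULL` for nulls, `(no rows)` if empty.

Owen | 2 ; Vik | 1 ; Tara | 2

Join each orders row to its customers via customer_id.
Group joined rows by customers.id; compute MIN(m.qty) per group.
  1: ids {3, 6} → MIN(m.qty)=2
  2: ids {1, 4, 7} → MIN(m.qty)=1
  4: ids {2, 5, 8} → MIN(m.qty)=2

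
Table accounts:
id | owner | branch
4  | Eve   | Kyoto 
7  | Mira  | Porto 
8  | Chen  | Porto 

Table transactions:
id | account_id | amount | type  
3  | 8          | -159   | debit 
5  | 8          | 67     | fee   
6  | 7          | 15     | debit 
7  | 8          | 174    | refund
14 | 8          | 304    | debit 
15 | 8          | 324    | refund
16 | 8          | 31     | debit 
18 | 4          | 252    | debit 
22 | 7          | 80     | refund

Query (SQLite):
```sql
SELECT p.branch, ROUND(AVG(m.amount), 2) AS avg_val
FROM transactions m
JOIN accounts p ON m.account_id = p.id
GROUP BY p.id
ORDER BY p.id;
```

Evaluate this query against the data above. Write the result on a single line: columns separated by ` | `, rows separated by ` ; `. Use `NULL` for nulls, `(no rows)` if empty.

Kyoto | 252 ; Porto | 47.5 ; Porto | 123.5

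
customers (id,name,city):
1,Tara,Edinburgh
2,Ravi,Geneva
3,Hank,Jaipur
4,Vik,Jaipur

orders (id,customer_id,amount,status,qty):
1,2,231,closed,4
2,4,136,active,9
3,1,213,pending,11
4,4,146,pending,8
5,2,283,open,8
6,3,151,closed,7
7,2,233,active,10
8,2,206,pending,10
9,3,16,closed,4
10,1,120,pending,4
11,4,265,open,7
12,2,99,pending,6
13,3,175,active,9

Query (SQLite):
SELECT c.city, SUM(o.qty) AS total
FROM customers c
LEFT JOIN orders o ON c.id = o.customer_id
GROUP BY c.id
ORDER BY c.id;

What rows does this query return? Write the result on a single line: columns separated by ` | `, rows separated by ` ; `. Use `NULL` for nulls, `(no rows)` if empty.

Edinburgh | 15 ; Geneva | 38 ; Jaipur | 20 ; Jaipur | 24

LEFT JOIN keeps every customers row; unmatched ones get NULL for orders columns.
Group by customers.id and compute SUM(o.qty). SUM over an all-NULL group is NULL.
  1: ids {3, 10} → SUM(o.qty)=15
  2: ids {1, 5, 7, 8, 12} → SUM(o.qty)=38
  3: ids {6, 9, 13} → SUM(o.qty)=20
  4: ids {2, 4, 11} → SUM(o.qty)=24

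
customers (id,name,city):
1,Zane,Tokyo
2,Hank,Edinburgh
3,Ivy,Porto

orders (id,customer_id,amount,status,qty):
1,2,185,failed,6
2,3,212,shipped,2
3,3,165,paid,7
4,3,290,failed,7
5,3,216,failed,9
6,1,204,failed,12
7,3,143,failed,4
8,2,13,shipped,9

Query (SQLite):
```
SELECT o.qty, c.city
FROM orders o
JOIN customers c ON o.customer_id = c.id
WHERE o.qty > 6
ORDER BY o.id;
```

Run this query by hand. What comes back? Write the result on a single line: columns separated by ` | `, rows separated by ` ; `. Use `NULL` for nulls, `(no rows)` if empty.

7 | Porto ; 7 | Porto ; 9 | Porto ; 12 | Tokyo ; 9 | Edinburgh

Each orders row matches the customers row where customer_id = customers.id.
Then keep rows with o.qty > 6.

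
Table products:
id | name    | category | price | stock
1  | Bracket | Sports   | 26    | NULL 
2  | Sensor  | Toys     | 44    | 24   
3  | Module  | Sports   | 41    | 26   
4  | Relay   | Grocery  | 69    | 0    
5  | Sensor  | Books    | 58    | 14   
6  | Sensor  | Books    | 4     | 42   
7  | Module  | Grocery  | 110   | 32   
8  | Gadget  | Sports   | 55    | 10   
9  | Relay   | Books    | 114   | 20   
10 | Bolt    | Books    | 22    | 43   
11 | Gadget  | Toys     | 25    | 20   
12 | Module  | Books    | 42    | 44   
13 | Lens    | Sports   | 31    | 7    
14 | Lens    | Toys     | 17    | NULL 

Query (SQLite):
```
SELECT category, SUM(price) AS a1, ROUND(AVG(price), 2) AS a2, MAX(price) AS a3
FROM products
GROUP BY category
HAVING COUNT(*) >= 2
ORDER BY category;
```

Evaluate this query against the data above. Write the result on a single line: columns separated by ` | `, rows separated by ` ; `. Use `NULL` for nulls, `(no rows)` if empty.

Books | 240 | 48 | 114 ; Grocery | 179 | 89.5 | 110 ; Sports | 153 | 38.25 | 55 ; Toys | 86 | 28.67 | 44

Group products by category.
Per group compute: SUM(price), ROUND(AVG(price), 2), MAX(price).
HAVING: drop groups with fewer than 2 rows.
  Books: ids {5, 6, 9, 10, 12} → SUM(price)=240, ROUND(AVG(price), 2)=48, MAX(price)=114
  Grocery: ids {4, 7} → SUM(price)=179, ROUND(AVG(price), 2)=89.5, MAX(price)=110
  Sports: ids {1, 3, 8, 13} → SUM(price)=153, ROUND(AVG(price), 2)=38.25, MAX(price)=55
  Toys: ids {2, 11, 14} → SUM(price)=86, ROUND(AVG(price), 2)=28.67, MAX(price)=44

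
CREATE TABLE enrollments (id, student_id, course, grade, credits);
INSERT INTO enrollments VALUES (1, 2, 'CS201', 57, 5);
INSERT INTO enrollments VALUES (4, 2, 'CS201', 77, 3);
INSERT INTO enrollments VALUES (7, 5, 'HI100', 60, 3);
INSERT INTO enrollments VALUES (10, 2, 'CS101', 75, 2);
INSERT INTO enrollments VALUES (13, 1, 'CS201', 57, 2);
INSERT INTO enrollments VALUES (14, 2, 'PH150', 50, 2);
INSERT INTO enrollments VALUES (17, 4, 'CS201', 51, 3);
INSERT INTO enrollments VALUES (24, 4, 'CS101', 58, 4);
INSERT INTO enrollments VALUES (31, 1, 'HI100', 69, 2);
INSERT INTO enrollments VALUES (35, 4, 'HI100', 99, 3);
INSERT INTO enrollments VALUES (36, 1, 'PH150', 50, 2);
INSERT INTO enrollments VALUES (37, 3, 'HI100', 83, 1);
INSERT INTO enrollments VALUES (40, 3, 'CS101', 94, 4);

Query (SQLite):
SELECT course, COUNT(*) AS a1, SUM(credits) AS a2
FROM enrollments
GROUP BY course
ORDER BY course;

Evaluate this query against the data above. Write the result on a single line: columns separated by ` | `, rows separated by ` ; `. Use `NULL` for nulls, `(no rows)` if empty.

Group enrollments by course.
Per group compute: COUNT(*), SUM(credits).
  CS101: ids {10, 24, 40} → COUNT(*)=3, SUM(credits)=10
  CS201: ids {1, 4, 13, 17} → COUNT(*)=4, SUM(credits)=13
  HI100: ids {7, 31, 35, 37} → COUNT(*)=4, SUM(credits)=9
  PH150: ids {14, 36} → COUNT(*)=2, SUM(credits)=4

CS101 | 3 | 10 ; CS201 | 4 | 13 ; HI100 | 4 | 9 ; PH150 | 2 | 4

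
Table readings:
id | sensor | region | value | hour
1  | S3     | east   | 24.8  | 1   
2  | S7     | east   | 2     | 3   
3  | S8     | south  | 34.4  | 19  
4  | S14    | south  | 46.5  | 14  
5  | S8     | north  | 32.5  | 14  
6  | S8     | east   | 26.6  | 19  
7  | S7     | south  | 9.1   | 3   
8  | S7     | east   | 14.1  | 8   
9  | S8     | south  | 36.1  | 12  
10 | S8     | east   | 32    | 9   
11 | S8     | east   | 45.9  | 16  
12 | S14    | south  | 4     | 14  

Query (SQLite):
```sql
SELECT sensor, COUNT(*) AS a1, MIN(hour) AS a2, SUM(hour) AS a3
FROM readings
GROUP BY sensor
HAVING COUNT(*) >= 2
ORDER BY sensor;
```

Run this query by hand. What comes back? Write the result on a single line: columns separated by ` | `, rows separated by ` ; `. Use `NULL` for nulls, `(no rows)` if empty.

S14 | 2 | 14 | 28 ; S7 | 3 | 3 | 14 ; S8 | 6 | 9 | 89

Group readings by sensor.
Per group compute: COUNT(*), MIN(hour), SUM(hour).
HAVING: drop groups with fewer than 2 rows.
  S14: ids {4, 12} → COUNT(*)=2, MIN(hour)=14, SUM(hour)=28
  S3: ids {1} → COUNT(*)=1, MIN(hour)=1, SUM(hour)=1
  S7: ids {2, 7, 8} → COUNT(*)=3, MIN(hour)=3, SUM(hour)=14
  S8: ids {3, 5, 6, 9, 10, 11} → COUNT(*)=6, MIN(hour)=9, SUM(hour)=89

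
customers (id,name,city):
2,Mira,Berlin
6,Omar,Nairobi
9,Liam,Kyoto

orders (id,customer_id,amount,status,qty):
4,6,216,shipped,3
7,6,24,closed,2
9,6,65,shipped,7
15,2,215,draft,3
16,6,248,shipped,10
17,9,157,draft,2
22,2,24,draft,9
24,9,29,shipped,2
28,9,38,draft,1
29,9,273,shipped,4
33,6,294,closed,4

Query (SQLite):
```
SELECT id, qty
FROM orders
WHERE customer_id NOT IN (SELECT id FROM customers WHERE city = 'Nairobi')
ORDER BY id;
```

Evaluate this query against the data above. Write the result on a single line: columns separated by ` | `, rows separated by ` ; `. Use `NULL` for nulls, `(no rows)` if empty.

15 | 3 ; 17 | 2 ; 22 | 9 ; 24 | 2 ; 28 | 1 ; 29 | 4

Inner query: customers.id where city = 'Nairobi'.
Outer: keep orders rows whose customer_id is not in that set.
Inner query → {6}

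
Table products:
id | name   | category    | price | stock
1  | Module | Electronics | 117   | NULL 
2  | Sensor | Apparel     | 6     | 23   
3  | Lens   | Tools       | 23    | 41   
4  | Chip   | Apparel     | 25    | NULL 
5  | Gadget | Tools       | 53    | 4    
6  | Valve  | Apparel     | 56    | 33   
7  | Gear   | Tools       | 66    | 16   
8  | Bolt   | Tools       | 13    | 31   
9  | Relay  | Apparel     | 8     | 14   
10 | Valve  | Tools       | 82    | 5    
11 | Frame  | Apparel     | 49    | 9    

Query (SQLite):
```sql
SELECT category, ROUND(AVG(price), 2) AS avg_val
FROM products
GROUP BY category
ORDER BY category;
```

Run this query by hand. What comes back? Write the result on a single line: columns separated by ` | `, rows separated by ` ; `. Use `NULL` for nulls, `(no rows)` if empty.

Apparel | 28.8 ; Electronics | 117 ; Tools | 47.4

Partition products by category; compute ROUND(AVG(price), 2) within each group.
  Apparel: ids {2, 4, 6, 9, 11} → ROUND(AVG(price), 2)=28.8
  Electronics: ids {1} → ROUND(AVG(price), 2)=117
  Tools: ids {3, 5, 7, 8, 10} → ROUND(AVG(price), 2)=47.4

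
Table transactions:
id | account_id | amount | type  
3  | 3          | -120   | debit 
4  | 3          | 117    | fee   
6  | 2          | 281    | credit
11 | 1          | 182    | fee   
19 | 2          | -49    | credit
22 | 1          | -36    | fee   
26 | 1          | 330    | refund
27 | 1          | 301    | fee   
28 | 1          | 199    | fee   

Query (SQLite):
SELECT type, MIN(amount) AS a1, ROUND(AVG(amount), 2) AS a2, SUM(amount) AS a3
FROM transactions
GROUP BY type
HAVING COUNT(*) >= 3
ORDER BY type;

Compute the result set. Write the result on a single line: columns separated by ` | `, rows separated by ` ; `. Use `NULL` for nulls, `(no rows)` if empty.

fee | -36 | 152.6 | 763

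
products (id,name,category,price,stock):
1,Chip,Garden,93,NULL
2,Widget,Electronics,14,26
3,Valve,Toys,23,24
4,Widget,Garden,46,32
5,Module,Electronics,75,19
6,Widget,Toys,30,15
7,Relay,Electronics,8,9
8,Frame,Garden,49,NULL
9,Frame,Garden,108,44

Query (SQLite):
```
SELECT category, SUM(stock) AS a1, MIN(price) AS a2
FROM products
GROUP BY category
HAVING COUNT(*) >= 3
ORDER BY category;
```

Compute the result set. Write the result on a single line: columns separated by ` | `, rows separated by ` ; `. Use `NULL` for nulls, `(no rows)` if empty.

Electronics | 54 | 8 ; Garden | 76 | 46

Group products by category.
Per group compute: SUM(stock), MIN(price).
HAVING: drop groups with fewer than 3 rows.
  Electronics: ids {2, 5, 7} → SUM(stock)=54, MIN(price)=8
  Garden: ids {1, 4, 8, 9} → SUM(stock)=76, MIN(price)=46
  Toys: ids {3, 6} → SUM(stock)=39, MIN(price)=23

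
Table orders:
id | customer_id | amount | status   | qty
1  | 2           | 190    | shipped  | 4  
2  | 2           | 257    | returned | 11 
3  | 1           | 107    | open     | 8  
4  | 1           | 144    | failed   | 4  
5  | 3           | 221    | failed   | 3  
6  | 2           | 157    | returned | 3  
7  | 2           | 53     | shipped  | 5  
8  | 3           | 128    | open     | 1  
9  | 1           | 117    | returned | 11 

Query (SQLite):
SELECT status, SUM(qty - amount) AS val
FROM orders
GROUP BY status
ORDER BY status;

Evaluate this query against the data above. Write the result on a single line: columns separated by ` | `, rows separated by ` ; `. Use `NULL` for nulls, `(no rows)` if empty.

For each row compute qty - amount.
Group by status; take SUM of the expression per group.
  failed: ids {4, 5} → SUM(qty - amount)=-358
  open: ids {3, 8} → SUM(qty - amount)=-226
  returned: ids {2, 6, 9} → SUM(qty - amount)=-506
  shipped: ids {1, 7} → SUM(qty - amount)=-234

failed | -358 ; open | -226 ; returned | -506 ; shipped | -234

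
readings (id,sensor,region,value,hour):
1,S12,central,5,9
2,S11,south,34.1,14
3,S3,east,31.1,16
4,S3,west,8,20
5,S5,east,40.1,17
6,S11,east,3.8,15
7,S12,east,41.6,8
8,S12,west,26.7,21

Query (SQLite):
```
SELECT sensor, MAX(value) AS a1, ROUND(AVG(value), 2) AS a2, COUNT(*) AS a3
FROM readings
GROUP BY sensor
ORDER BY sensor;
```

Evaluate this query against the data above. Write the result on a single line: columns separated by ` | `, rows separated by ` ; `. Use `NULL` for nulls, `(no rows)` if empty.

S11 | 34.1 | 18.95 | 2 ; S12 | 41.6 | 24.43 | 3 ; S3 | 31.1 | 19.55 | 2 ; S5 | 40.1 | 40.1 | 1

Group readings by sensor.
Per group compute: MAX(value), ROUND(AVG(value), 2), COUNT(*).
  S11: ids {2, 6} → MAX(value)=34.1, ROUND(AVG(value), 2)=18.95, COUNT(*)=2
  S12: ids {1, 7, 8} → MAX(value)=41.6, ROUND(AVG(value), 2)=24.43, COUNT(*)=3
  S3: ids {3, 4} → MAX(value)=31.1, ROUND(AVG(value), 2)=19.55, COUNT(*)=2
  S5: ids {5} → MAX(value)=40.1, ROUND(AVG(value), 2)=40.1, COUNT(*)=1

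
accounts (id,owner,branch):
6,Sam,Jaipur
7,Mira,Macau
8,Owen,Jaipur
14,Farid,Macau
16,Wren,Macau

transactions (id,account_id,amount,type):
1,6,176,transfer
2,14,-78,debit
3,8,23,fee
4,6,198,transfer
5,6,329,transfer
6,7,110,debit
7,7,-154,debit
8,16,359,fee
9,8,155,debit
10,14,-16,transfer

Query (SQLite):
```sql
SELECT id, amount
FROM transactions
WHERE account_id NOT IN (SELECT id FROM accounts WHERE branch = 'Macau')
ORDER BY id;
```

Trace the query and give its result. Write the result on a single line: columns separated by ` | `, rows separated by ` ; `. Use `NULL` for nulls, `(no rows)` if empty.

Inner query: accounts.id where branch = 'Macau'.
Outer: keep transactions rows whose account_id is not in that set.
Inner query → {7, 14, 16}

1 | 176 ; 3 | 23 ; 4 | 198 ; 5 | 329 ; 9 | 155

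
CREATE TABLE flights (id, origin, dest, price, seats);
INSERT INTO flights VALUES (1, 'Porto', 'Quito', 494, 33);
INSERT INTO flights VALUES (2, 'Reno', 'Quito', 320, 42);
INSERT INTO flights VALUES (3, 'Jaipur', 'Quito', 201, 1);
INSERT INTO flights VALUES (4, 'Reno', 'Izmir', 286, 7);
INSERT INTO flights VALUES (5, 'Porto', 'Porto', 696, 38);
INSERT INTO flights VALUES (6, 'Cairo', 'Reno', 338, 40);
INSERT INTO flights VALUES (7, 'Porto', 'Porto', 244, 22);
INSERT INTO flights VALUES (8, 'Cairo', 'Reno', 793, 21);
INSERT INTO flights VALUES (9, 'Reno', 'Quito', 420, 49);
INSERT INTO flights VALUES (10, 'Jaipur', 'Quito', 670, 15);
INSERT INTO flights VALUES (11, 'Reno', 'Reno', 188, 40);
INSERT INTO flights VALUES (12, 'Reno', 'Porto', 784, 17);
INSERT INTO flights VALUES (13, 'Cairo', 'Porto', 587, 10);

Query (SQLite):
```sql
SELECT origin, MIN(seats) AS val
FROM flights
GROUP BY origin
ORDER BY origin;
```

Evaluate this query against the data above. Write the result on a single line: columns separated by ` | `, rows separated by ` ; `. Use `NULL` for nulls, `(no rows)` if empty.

Cairo | 10 ; Jaipur | 1 ; Porto | 22 ; Reno | 7

Partition flights by origin; compute MIN(seats) within each group.
  Cairo: ids {6, 8, 13} → MIN(seats)=10
  Jaipur: ids {3, 10} → MIN(seats)=1
  Porto: ids {1, 5, 7} → MIN(seats)=22
  Reno: ids {2, 4, 9, 11, 12} → MIN(seats)=7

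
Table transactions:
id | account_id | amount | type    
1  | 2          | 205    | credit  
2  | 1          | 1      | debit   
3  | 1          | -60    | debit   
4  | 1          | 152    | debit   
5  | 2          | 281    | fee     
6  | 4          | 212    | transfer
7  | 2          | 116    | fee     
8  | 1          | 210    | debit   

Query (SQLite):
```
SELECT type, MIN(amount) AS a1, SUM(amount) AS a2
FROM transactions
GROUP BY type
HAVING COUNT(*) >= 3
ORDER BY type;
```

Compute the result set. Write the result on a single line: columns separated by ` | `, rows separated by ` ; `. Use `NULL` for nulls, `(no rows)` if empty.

debit | -60 | 303

Group transactions by type.
Per group compute: MIN(amount), SUM(amount).
HAVING: drop groups with fewer than 3 rows.
  credit: ids {1} → MIN(amount)=205, SUM(amount)=205
  debit: ids {2, 3, 4, 8} → MIN(amount)=-60, SUM(amount)=303
  fee: ids {5, 7} → MIN(amount)=116, SUM(amount)=397
  transfer: ids {6} → MIN(amount)=212, SUM(amount)=212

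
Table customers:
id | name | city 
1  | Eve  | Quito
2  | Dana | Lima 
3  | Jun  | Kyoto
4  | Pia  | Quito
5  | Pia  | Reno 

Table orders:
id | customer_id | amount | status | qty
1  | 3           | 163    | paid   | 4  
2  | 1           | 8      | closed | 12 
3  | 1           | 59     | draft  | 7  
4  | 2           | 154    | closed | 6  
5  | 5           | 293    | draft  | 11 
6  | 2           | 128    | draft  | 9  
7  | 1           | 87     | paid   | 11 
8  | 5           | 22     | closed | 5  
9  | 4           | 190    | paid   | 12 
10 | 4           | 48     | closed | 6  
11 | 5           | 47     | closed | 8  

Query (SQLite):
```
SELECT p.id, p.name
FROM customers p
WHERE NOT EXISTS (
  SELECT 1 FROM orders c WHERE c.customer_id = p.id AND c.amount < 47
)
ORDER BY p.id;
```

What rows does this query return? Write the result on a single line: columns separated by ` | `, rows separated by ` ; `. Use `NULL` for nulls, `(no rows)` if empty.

For each customers row, check whether any orders with matching customer_id has amount < 47.
Keep rows where that is false.

2 | Dana ; 3 | Jun ; 4 | Pia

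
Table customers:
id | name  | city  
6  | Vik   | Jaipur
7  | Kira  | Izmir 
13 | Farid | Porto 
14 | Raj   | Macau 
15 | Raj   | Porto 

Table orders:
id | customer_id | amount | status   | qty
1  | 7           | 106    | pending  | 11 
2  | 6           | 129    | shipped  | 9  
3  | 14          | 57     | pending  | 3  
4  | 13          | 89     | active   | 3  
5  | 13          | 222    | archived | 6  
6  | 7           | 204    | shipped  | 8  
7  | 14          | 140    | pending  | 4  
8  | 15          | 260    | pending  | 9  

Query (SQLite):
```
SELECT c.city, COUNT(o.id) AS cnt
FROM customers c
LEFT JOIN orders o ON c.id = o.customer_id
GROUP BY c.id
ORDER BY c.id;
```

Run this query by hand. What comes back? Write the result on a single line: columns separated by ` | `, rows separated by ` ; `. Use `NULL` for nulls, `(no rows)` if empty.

LEFT JOIN keeps every customers row; unmatched ones get NULL for orders columns.
Group by customers.id and compute COUNT(o.id). COUNT(col) of an all-NULL group is 0.
  6: ids {2} → COUNT(o.id)=1
  7: ids {1, 6} → COUNT(o.id)=2
  13: ids {4, 5} → COUNT(o.id)=2
  14: ids {3, 7} → COUNT(o.id)=2
  15: ids {8} → COUNT(o.id)=1

Jaipur | 1 ; Izmir | 2 ; Porto | 2 ; Macau | 2 ; Porto | 1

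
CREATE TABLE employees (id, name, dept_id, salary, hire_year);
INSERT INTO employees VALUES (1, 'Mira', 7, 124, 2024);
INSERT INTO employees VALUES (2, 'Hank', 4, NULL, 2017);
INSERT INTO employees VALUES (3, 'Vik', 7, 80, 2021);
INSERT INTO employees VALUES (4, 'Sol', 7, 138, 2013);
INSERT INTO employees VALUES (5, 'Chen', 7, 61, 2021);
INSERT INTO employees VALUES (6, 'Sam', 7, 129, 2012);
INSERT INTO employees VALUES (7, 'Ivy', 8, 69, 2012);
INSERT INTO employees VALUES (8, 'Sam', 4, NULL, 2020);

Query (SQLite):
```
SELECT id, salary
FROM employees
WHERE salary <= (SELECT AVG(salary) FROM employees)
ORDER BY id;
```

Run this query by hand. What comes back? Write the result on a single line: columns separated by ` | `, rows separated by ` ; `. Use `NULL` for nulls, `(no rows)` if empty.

Scalar subquery: AVG(salary) over all employees rows = 100.166667 (≈; comparison uses full precision).
Keep rows where salary <= that value.

3 | 80 ; 5 | 61 ; 7 | 69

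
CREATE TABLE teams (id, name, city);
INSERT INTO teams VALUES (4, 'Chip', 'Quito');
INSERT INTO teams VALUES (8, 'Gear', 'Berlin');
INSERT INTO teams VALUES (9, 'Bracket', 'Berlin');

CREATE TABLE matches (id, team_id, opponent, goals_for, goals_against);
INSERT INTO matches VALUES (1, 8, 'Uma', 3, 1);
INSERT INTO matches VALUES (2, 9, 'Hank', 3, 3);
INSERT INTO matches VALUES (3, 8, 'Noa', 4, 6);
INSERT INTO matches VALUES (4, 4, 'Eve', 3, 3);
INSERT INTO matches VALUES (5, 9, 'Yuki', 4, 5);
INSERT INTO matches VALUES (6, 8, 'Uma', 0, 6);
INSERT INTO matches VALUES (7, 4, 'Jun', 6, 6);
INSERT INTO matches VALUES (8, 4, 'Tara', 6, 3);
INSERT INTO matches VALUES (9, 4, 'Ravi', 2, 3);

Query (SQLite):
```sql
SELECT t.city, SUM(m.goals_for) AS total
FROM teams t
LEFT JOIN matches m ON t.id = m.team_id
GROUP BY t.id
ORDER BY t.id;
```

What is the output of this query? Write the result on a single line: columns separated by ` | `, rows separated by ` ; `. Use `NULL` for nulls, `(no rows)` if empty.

Quito | 17 ; Berlin | 7 ; Berlin | 7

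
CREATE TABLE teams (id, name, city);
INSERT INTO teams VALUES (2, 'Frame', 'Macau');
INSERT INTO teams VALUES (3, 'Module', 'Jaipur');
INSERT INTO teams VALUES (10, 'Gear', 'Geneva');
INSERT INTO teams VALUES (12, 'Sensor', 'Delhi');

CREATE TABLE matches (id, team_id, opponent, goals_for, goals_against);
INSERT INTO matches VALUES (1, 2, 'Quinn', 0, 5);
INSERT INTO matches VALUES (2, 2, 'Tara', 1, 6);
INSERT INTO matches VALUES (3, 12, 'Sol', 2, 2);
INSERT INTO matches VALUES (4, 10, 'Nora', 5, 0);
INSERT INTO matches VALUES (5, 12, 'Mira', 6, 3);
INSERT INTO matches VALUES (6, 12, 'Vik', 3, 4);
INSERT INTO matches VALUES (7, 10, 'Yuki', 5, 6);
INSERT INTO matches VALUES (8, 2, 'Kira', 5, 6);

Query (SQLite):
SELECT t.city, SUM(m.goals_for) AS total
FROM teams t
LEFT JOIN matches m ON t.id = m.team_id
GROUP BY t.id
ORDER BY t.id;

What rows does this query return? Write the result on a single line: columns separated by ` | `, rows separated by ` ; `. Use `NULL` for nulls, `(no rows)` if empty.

Macau | 6 ; Jaipur | NULL ; Geneva | 10 ; Delhi | 11

LEFT JOIN keeps every teams row; unmatched ones get NULL for matches columns.
Group by teams.id and compute SUM(m.goals_for). SUM over an all-NULL group is NULL.
  2: ids {1, 2, 8} → SUM(m.goals_for)=6
  3: ids {—} → SUM(m.goals_for)=NULL
  10: ids {4, 7} → SUM(m.goals_for)=10
  12: ids {3, 5, 6} → SUM(m.goals_for)=11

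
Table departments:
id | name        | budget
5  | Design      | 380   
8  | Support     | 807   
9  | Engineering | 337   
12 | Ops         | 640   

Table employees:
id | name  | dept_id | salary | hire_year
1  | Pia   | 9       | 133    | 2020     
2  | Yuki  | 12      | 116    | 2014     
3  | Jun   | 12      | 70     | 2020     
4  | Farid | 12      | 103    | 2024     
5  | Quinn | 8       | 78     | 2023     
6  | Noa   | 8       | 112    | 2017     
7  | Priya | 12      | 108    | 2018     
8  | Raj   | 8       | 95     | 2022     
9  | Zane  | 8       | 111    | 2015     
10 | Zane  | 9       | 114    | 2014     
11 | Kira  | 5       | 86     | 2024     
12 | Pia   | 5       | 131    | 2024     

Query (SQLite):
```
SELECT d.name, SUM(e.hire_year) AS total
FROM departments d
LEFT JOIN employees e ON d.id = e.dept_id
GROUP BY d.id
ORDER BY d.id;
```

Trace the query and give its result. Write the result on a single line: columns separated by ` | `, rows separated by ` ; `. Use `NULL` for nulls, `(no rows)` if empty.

LEFT JOIN keeps every departments row; unmatched ones get NULL for employees columns.
Group by departments.id and compute SUM(e.hire_year). SUM over an all-NULL group is NULL.
  5: ids {11, 12} → SUM(e.hire_year)=4048
  8: ids {5, 6, 8, 9} → SUM(e.hire_year)=8077
  9: ids {1, 10} → SUM(e.hire_year)=4034
  12: ids {2, 3, 4, 7} → SUM(e.hire_year)=8076

Design | 4048 ; Support | 8077 ; Engineering | 4034 ; Ops | 8076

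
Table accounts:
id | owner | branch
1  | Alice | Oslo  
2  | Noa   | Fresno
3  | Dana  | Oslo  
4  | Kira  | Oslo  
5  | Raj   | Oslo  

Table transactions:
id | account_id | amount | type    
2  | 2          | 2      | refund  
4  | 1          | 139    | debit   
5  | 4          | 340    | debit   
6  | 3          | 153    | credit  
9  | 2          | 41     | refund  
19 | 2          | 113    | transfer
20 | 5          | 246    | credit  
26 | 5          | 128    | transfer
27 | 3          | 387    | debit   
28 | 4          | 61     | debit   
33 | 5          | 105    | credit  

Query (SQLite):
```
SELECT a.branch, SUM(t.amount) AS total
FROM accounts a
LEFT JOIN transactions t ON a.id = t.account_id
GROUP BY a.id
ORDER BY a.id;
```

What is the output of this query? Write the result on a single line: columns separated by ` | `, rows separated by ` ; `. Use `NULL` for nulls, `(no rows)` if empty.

Oslo | 139 ; Fresno | 156 ; Oslo | 540 ; Oslo | 401 ; Oslo | 479

LEFT JOIN keeps every accounts row; unmatched ones get NULL for transactions columns.
Group by accounts.id and compute SUM(t.amount). SUM over an all-NULL group is NULL.
  1: ids {4} → SUM(t.amount)=139
  2: ids {2, 9, 19} → SUM(t.amount)=156
  3: ids {6, 27} → SUM(t.amount)=540
  4: ids {5, 28} → SUM(t.amount)=401
  5: ids {20, 26, 33} → SUM(t.amount)=479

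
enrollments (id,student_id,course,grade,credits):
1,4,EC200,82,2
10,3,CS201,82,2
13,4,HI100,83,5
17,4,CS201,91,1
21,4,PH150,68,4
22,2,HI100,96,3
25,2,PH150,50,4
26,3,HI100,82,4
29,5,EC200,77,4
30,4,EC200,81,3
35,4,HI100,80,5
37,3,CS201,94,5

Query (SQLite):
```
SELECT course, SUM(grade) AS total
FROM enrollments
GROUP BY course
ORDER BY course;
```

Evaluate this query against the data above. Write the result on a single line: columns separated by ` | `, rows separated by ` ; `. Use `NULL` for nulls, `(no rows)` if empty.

Partition enrollments by course; compute SUM(grade) within each group.
  CS201: ids {10, 17, 37} → SUM(grade)=267
  EC200: ids {1, 29, 30} → SUM(grade)=240
  HI100: ids {13, 22, 26, 35} → SUM(grade)=341
  PH150: ids {21, 25} → SUM(grade)=118

CS201 | 267 ; EC200 | 240 ; HI100 | 341 ; PH150 | 118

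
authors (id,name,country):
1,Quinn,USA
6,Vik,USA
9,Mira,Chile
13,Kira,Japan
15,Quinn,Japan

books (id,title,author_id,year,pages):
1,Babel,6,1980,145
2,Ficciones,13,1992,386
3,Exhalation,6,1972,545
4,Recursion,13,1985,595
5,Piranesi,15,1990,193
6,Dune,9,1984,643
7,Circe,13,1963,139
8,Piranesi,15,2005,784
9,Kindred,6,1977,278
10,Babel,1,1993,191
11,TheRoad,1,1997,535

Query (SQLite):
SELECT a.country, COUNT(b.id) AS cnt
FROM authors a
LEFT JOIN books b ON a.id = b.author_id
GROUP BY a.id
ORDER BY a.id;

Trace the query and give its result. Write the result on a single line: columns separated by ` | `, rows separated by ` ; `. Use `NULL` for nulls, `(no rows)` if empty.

USA | 2 ; USA | 3 ; Chile | 1 ; Japan | 3 ; Japan | 2

LEFT JOIN keeps every authors row; unmatched ones get NULL for books columns.
Group by authors.id and compute COUNT(b.id). COUNT(col) of an all-NULL group is 0.
  1: ids {10, 11} → COUNT(b.id)=2
  6: ids {1, 3, 9} → COUNT(b.id)=3
  9: ids {6} → COUNT(b.id)=1
  13: ids {2, 4, 7} → COUNT(b.id)=3
  15: ids {5, 8} → COUNT(b.id)=2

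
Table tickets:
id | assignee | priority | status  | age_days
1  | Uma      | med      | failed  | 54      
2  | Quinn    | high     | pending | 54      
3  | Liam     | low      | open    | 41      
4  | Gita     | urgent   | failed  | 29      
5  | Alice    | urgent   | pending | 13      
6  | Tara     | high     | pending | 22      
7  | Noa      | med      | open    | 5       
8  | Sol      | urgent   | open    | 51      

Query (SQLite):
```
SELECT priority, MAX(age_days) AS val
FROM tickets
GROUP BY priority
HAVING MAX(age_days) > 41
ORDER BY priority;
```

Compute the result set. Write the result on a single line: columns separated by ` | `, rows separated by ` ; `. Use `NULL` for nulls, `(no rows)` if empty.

high | 54 ; med | 54 ; urgent | 51

Partition tickets by priority; compute MAX(age_days) within each group.
HAVING: keep groups where MAX(age_days) > 41.
  high: ids {2, 6} → MAX(age_days)=54
  low: ids {3} → MAX(age_days)=41
  med: ids {1, 7} → MAX(age_days)=54
  urgent: ids {4, 5, 8} → MAX(age_days)=51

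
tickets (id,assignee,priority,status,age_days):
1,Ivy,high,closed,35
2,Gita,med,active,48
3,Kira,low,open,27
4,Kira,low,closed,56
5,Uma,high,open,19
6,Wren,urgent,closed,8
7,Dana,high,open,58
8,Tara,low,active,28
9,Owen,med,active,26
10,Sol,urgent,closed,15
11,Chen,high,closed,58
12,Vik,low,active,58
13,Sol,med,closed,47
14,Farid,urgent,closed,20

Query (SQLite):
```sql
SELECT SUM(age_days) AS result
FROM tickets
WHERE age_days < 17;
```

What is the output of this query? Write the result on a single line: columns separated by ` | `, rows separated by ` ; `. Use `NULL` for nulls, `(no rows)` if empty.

23

Rows where age_days < 17 → age_days values: [8, 15].
SUM of non-NULL values = 23.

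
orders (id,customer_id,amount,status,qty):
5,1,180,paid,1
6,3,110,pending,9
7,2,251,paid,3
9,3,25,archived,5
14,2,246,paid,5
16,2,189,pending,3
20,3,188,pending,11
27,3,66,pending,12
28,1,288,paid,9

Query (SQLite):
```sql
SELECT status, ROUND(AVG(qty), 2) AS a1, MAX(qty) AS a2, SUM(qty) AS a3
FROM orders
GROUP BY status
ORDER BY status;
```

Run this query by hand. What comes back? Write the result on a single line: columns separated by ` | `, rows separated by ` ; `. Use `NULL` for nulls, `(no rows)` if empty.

Group orders by status.
Per group compute: ROUND(AVG(qty), 2), MAX(qty), SUM(qty).
  archived: ids {9} → ROUND(AVG(qty), 2)=5, MAX(qty)=5, SUM(qty)=5
  paid: ids {5, 7, 14, 28} → ROUND(AVG(qty), 2)=4.5, MAX(qty)=9, SUM(qty)=18
  pending: ids {6, 16, 20, 27} → ROUND(AVG(qty), 2)=8.75, MAX(qty)=12, SUM(qty)=35

archived | 5 | 5 | 5 ; paid | 4.5 | 9 | 18 ; pending | 8.75 | 12 | 35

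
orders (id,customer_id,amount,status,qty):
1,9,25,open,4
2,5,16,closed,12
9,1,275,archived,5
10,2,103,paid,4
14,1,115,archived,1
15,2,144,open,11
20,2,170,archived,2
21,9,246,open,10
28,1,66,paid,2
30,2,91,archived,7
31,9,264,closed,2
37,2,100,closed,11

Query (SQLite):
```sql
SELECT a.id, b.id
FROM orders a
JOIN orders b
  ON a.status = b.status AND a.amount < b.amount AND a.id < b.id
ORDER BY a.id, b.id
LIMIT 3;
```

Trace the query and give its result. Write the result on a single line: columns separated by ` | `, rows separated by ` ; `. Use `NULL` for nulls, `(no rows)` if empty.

1 | 15 ; 1 | 21 ; 2 | 31

Pairs (a,b) with same status, a.amount < b.amount, a.id < b.id.
status groups: archived:{9,14,20,30} closed:{2,31,37} open:{1,15,21} paid:{10,28}
Ordered by (a.id, b.id); first 3.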